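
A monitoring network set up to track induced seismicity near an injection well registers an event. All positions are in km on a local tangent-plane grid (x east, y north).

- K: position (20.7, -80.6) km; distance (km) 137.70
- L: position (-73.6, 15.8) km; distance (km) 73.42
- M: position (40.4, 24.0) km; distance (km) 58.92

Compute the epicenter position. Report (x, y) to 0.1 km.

Circle about each station: (x − 20.7)² + (y + 80.6)² = 137.70²; (x + 73.6)² + (y − 15.8)² = 73.42²; (x − 40.4)² + (y − 24.0)² = 58.92².
Subtracting the K equation from the L and M equations removes the quadratic terms:
-188.6 x + 192.8 y = 12312.54
39.4 x + 209.2 y = 10773.03
Solving the 2×2 system: x ≈ -10.6, y ≈ 53.5 km.

-10.6 km east, 53.5 km north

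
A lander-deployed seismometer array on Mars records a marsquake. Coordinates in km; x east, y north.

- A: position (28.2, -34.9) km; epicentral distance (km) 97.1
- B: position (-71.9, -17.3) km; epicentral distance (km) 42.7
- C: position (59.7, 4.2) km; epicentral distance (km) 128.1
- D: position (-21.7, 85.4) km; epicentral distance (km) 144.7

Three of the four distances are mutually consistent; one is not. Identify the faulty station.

Solve using three stations at a time. Using B, C, D (subtract circle equations pairwise → linear system) gives (x, y) ≈ (-53.5, -55.7).
Distances from that point to each station vs reported:
  A: calculated 84.3 vs reported 97.1 → residual 12.8 km
  B: calculated 42.6 vs reported 42.7 → residual 0.1 km
  C: calculated 128.1 vs reported 128.1 → residual 0.0 km
  D: calculated 144.7 vs reported 144.7 → residual 0.0 km
B, C, D are mutually consistent (residuals ≈ 0); A is off by 12.8 km.

A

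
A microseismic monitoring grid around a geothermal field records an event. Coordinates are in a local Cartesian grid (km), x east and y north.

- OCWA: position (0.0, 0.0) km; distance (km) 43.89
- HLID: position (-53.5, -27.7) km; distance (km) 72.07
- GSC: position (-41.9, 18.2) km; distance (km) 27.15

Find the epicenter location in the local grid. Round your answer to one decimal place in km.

Circle about each station: x² + y² = 43.89²; (x + 53.5)² + (y + 27.7)² = 72.07²; (x + 41.9)² + (y − 18.2)² = 27.15².
Subtracting pairs of circle equations eliminates x²+y² and gives linear equations (the radical axes):
-107.0 x − 55.4 y = 361.79
-83.8 x + 36.4 y = 3276.06
Solving the 2×2 system: x ≈ -22.8, y ≈ 37.5 km.

(-22.8, 37.5)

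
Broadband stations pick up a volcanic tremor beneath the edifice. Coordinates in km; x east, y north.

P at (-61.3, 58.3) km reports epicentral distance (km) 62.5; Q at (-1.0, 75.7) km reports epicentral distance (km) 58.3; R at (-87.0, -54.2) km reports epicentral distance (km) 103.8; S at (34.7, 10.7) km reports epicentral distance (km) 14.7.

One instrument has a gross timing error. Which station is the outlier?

Solve using three stations at a time. Using P, Q, R (subtract circle equations pairwise → linear system) gives (x, y) ≈ (-13.0, 18.6).
Distances from that point to each station vs reported:
  P: calculated 62.5 vs reported 62.5 → residual 0.0 km
  Q: calculated 58.3 vs reported 58.3 → residual 0.0 km
  R: calculated 103.8 vs reported 103.8 → residual 0.0 km
  S: calculated 48.3 vs reported 14.7 → residual 33.6 km
P, Q, R are mutually consistent (residuals ≈ 0); S is off by 33.6 km.

S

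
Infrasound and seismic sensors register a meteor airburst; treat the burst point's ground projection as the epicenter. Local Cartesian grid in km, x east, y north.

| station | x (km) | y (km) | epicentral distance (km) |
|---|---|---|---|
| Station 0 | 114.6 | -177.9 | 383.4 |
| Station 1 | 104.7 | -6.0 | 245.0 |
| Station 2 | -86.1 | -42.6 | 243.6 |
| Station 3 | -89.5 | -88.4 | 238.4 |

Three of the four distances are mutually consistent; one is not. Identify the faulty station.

Station 2

Solve using three stations at a time. Using Station 0, Station 1, Station 3 (subtract circle equations pairwise → linear system) gives (x, y) ≈ (-84.2, 149.9).
Distances from that point to each station vs reported:
  Station 0: calculated 383.3 vs reported 383.4 → residual 0.1 km
  Station 1: calculated 244.9 vs reported 245.0 → residual 0.1 km
  Station 2: calculated 192.5 vs reported 243.6 → residual 51.1 km
  Station 3: calculated 238.3 vs reported 238.4 → residual 0.1 km
Station 0, Station 1, Station 3 are mutually consistent (residuals ≈ 0); Station 2 is off by 51.1 km.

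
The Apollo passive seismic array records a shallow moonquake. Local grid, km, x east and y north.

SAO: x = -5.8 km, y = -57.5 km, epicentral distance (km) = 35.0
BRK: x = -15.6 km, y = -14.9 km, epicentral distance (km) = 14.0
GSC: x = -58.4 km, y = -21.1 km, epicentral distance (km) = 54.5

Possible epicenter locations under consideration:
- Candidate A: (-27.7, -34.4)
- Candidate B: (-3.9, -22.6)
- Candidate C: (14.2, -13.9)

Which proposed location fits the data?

For each candidate, compare |candidate − station| to the reported distance:
Candidate A: residuals SAO 3.2, BRK 8.9, GSC 21.0 → max 21.0 km
Candidate B: residuals SAO 0.0, BRK 0.0, GSC 0.0 → max 0.0 km
Candidate C: residuals SAO 13.0, BRK 15.8, GSC 18.5 → max 18.5 km
Only Candidate B has all residuals ≈ 0.

Candidate B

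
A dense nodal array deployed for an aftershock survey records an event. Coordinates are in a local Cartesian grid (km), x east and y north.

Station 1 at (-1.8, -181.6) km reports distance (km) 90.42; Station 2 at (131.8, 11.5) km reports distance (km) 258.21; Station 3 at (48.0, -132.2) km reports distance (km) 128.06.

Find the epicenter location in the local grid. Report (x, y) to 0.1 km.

Circle about each station: (x + 1.8)² + (y + 181.6)² = 90.42²; (x − 131.8)² + (y − 11.5)² = 258.21²; (x − 48.0)² + (y + 132.2)² = 128.06².
Subtracting the Station 1 equation from the Station 2 and Station 3 equations removes the quadratic terms:
267.2 x + 386.2 y = -73974.94
99.6 x + 98.8 y = -21424.55
Solving the 2×2 system: x ≈ -80.0, y ≈ -136.2 km.

(-80.0, -136.2)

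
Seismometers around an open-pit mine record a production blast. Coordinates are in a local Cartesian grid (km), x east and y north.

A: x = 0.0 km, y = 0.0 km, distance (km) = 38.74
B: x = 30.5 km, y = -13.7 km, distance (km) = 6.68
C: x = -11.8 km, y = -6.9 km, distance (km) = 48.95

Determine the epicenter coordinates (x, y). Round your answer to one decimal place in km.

(36.9, -11.8)

Circle about each station: x² + y² = 38.74²; (x − 30.5)² + (y + 13.7)² = 6.68²; (x + 11.8)² + (y + 6.9)² = 48.95².
Subtracting the A equation from the B and C equations removes the quadratic terms:
61.0 x − 27.4 y = 2574.11
-23.6 x − 13.8 y = -708.46
Solving the 2×2 system: x ≈ 36.9, y ≈ -11.8 km.
Check against A (with the unrounded x, y): √(x²+y²) = 38.74 ≈ 38.74 km. ✓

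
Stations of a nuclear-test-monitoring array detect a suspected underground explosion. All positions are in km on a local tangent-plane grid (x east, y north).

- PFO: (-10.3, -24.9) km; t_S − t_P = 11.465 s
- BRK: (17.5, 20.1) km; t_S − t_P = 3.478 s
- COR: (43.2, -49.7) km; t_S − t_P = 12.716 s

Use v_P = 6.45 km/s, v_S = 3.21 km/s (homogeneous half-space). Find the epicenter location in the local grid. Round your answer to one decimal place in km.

x ≈ 36.7 km, y ≈ 31.3 km

Distance from S−P lag: d = Δt · v_P v_S / (v_P − v_S) = Δt · (6.45·3.21)/(6.45−3.21) ≈ 6.3903·Δt.
So d_PFO = 73.26, d_BRK = 22.23, d_COR = 81.26 km.
Circle about each station: (x + 10.3)² + (y + 24.9)² = 73.26²; (x − 17.5)² + (y − 20.1)² = 22.23²; (x − 43.2)² + (y + 49.7)² = 81.26².
Subtracting pairs of circle equations eliminates x²+y² and gives linear equations (the radical axes):
55.6 x + 90.0 y = 4857.01
107.0 x − 49.6 y = 2374.07
Solving the 2×2 system: x ≈ 36.7, y ≈ 31.3 km.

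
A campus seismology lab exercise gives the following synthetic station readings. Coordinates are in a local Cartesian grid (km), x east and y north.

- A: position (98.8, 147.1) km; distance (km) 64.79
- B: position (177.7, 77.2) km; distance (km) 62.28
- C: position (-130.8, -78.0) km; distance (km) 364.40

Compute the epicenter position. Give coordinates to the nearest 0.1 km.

(162.9, 137.7)

Circle about each station: (x − 98.8)² + (y − 147.1)² = 64.79²; (x − 177.7)² + (y − 77.2)² = 62.28²; (x + 130.8)² + (y + 78.0)² = 364.40².
Subtracting pairs of circle equations eliminates x²+y² and gives linear equations (the radical axes):
157.8 x − 139.8 y = 6456.23
-459.2 x − 450.2 y = -136796.83
Solving the 2×2 system: x ≈ 162.9, y ≈ 137.7 km.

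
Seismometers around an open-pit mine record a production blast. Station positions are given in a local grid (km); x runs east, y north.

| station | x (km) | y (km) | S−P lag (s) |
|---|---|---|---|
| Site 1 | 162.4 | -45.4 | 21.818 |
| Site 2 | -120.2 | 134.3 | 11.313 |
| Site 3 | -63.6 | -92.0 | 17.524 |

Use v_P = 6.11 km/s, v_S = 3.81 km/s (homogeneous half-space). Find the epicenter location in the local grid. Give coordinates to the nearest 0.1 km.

x ≈ -19.5 km, y ≈ 79.8 km

Distance from S−P lag: d = Δt · v_P v_S / (v_P − v_S) = Δt · (6.11·3.81)/(6.11−3.81) ≈ 10.1213·Δt.
So d_Site 1 = 220.83, d_Site 2 = 114.50, d_Site 3 = 177.37 km.
Circle about each station: (x − 162.4)² + (y + 45.4)² = 220.83²; (x + 120.2)² + (y − 134.3)² = 114.50²; (x + 63.6)² + (y + 92.0)² = 177.37².
Subtracting the Site 1 equation from the Site 2 and Site 3 equations removes the quadratic terms:
-565.2 x + 359.4 y = 39705.25
-452.0 x − 93.2 y = 1379.81
Solving the 2×2 system: x ≈ -19.5, y ≈ 79.8 km.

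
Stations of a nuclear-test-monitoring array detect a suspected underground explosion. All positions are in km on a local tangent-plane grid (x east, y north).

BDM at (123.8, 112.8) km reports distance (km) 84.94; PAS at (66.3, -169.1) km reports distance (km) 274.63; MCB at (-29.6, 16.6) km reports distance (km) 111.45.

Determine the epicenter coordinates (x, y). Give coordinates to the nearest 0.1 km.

Circle about each station: (x − 123.8)² + (y − 112.8)² = 84.94²; (x − 66.3)² + (y + 169.1)² = 274.63²; (x + 29.6)² + (y − 16.6)² = 111.45².
Subtracting the BDM equation from the PAS and MCB equations removes the quadratic terms:
-115.0 x − 563.8 y = -63266.61
-306.8 x − 192.4 y = -32104.86
Solving the 2×2 system: x ≈ 39.3, y ≈ 104.2 km.

(39.3, 104.2)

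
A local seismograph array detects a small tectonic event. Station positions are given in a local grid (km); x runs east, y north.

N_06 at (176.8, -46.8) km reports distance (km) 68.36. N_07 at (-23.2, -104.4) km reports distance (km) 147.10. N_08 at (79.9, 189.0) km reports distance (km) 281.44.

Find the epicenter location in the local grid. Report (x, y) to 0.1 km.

(123.1, -89.1)

Circle about each station: (x − 176.8)² + (y + 46.8)² = 68.36²; (x + 23.2)² + (y + 104.4)² = 147.10²; (x − 79.9)² + (y − 189.0)² = 281.44².
Subtracting the N_06 equation from the N_07 and N_08 equations removes the quadratic terms:
-400.0 x − 115.2 y = -38976.20
-193.8 x + 471.6 y = -65878.85
Solving the 2×2 system: x ≈ 123.1, y ≈ -89.1 km.
Check against N_06 (with the unrounded x, y): √((x − 176.8)²+(y + 46.8)²) = 68.36 ≈ 68.36 km. ✓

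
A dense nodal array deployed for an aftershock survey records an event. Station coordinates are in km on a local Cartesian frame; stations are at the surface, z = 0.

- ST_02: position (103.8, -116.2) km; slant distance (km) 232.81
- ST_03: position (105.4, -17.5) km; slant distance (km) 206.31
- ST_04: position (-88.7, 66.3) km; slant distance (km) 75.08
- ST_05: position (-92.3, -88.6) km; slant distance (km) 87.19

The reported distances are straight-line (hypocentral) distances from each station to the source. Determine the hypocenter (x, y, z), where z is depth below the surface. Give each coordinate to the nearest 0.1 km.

Each station gives a sphere (x−x_i)² + (y−y_i)² + z² = d_i² (stations at z=0).
Subtracting the ST_02 sphere from ST_03 and ST_04: z² cancels, leaving linear equations in x and y:
3.2 x + 197.4 y = -1224.79
-385.0 x + 365.0 y = 36549.99
Solving: x ≈ -99.291, y ≈ -4.595 km (keep extra digits for the depth step; rounded: -99.3, -4.6).
Then from the ST_02 sphere: z² = 232.81² − (x − 103.8)² − (y + 116.2)² with x = -99.291, y = -4.595, so z ≈ 22.335 ≈ 22.3 km.

(-99.3, -4.6, 22.3)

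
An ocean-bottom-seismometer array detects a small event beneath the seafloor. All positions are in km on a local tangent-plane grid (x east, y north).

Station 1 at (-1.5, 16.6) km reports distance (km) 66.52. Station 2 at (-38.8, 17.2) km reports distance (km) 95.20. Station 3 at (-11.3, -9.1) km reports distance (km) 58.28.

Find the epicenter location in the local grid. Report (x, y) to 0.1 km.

(41.2, -34.4)

Circle about each station: (x + 1.5)² + (y − 16.6)² = 66.52²; (x + 38.8)² + (y − 17.2)² = 95.20²; (x + 11.3)² + (y + 9.1)² = 58.28².
Subtracting pairs of circle equations eliminates x²+y² and gives linear equations (the radical axes):
-74.6 x + 1.2 y = -3114.66
-19.6 x − 51.4 y = 961.04
Solving the 2×2 system: x ≈ 41.2, y ≈ -34.4 km.
Check against Station 1 (with the unrounded x, y): √((x + 1.5)²+(y − 16.6)²) = 66.52 ≈ 66.52 km. ✓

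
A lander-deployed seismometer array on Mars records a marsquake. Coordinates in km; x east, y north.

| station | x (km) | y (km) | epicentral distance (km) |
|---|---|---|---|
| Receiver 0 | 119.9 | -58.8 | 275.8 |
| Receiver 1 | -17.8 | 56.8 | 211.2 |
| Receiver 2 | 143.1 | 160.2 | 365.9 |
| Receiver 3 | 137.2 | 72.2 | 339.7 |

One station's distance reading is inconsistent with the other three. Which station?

Receiver 2

Solve using three stations at a time. Using Receiver 0, Receiver 1, Receiver 3 (subtract circle equations pairwise → linear system) gives (x, y) ≈ (-151.7, -106.4).
Distances from that point to each station vs reported:
  Receiver 0: calculated 275.7 vs reported 275.8 → residual 0.1 km
  Receiver 1: calculated 211.1 vs reported 211.2 → residual 0.1 km
  Receiver 2: calculated 397.5 vs reported 365.9 → residual 31.6 km
  Receiver 3: calculated 339.6 vs reported 339.7 → residual 0.1 km
Receiver 0, Receiver 1, Receiver 3 are mutually consistent (residuals ≈ 0); Receiver 2 is off by 31.6 km.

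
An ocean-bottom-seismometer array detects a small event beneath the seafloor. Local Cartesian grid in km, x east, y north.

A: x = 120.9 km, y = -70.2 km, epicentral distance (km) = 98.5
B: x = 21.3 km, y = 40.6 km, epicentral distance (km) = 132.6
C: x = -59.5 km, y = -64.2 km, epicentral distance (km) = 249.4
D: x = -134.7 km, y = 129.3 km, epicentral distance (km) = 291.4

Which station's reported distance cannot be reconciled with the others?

Solve using three stations at a time. Using B, C, D (subtract circle equations pairwise → linear system) gives (x, y) ≈ (150.7, 70.2).
Distances from that point to each station vs reported:
  A: calculated 143.5 vs reported 98.5 → residual 45.0 km
  B: calculated 132.7 vs reported 132.6 → residual 0.1 km
  C: calculated 249.5 vs reported 249.4 → residual 0.1 km
  D: calculated 291.5 vs reported 291.4 → residual 0.1 km
B, C, D are mutually consistent (residuals ≈ 0); A is off by 45.0 km.

A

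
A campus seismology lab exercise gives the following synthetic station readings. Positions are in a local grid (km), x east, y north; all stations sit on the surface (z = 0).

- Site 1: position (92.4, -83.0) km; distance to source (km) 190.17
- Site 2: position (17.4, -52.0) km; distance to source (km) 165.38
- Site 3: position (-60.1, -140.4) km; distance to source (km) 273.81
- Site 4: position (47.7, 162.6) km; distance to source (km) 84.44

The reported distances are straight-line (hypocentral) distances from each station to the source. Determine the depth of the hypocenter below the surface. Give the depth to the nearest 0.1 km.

depth ≈ 51.6 km

Each station gives a sphere (x−x_i)² + (y−y_i)² + z² = d_i² (stations at z=0).
Subtracting the Site 1 sphere from Site 2 and Site 3: z² cancels, leaving linear equations in x and y:
-150.0 x + 62.0 y = -3605.92
-305.0 x − 114.8 y = -30909.88
Solving: x ≈ 64.500, y ≈ 97.888 km (keep extra digits for the depth step; rounded: 64.5, 97.9).
Then from the Site 1 sphere: z² = 190.17² − (x − 92.4)² − (y + 83.0)² with x = 64.500, y = 97.888, so z ≈ 51.631 ≈ 51.6 km.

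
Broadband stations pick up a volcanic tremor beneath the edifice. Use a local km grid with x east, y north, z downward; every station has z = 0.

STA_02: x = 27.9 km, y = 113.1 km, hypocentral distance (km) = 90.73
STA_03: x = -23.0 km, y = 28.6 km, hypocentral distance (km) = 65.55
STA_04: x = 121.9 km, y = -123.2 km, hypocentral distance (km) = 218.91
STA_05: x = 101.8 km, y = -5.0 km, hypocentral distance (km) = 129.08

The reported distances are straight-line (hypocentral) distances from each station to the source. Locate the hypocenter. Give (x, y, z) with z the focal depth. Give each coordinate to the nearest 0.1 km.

(-0.1, 49.1, 57.9)

Each station gives a sphere (x−x_i)² + (y−y_i)² + z² = d_i² (stations at z=0).
Subtracting the STA_02 sphere from STA_03 and STA_04: z² cancels, leaving linear equations in x and y:
-101.8 x − 169.0 y = -8287.93
188.0 x − 472.6 y = -23221.83
Solving: x ≈ -0.095, y ≈ 49.098 km (keep extra digits for the depth step; rounded: -0.1, 49.1).
Then from the STA_02 sphere: z² = 90.73² − (x − 27.9)² − (y − 113.1)² with x = -0.095, y = 49.098, so z ≈ 57.896 ≈ 57.9 km.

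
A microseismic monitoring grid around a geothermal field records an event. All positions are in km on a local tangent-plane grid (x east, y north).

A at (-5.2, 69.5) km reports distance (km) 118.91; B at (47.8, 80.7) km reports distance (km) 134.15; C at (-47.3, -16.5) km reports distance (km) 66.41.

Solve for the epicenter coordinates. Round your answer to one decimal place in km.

11.0 km east, -48.3 km north

Circle about each station: (x + 5.2)² + (y − 69.5)² = 118.91²; (x − 47.8)² + (y − 80.7)² = 134.15²; (x + 47.3)² + (y + 16.5)² = 66.41².
Subtracting pairs of circle equations eliminates x²+y² and gives linear equations (the radical axes):
106.0 x + 22.4 y = 83.41
-84.2 x − 172.0 y = 7381.55
Solving the 2×2 system: x ≈ 11.0, y ≈ -48.3 km.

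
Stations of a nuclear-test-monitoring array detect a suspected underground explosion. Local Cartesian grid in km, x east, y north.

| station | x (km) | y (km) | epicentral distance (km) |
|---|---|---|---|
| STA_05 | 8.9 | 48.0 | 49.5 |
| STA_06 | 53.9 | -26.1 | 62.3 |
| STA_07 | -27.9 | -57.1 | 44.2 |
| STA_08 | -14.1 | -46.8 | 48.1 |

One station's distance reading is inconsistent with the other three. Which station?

STA_07

Solve using three stations at a time. Using STA_05, STA_06, STA_08 (subtract circle equations pairwise → linear system) gives (x, y) ≈ (-2.7, -0.1).
Distances from that point to each station vs reported:
  STA_05: calculated 49.5 vs reported 49.5 → residual 0.0 km
  STA_06: calculated 62.3 vs reported 62.3 → residual 0.0 km
  STA_07: calculated 62.3 vs reported 44.2 → residual 18.1 km
  STA_08: calculated 48.1 vs reported 48.1 → residual 0.0 km
STA_05, STA_06, STA_08 are mutually consistent (residuals ≈ 0); STA_07 is off by 18.1 km.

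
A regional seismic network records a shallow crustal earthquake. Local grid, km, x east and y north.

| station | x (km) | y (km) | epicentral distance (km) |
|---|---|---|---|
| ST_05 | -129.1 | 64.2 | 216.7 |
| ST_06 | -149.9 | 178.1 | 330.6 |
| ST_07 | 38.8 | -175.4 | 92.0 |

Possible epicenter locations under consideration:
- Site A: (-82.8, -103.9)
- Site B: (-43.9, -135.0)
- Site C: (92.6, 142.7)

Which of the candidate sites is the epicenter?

For each candidate, compare |candidate − station| to the reported distance:
Site A: residuals ST_05 42.3, ST_06 40.7, ST_07 49.1 → max 49.1 km
Site B: residuals ST_05 0.0, ST_06 0.0, ST_07 0.0 → max 0.0 km
Site C: residuals ST_05 18.5, ST_06 85.5, ST_07 230.6 → max 230.6 km
Only Site B has all residuals ≈ 0.

Site B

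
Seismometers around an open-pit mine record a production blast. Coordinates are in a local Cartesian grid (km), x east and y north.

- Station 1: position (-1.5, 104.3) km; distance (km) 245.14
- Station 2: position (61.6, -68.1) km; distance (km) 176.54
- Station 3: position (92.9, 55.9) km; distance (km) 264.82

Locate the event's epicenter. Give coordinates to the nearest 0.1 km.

Circle about each station: (x + 1.5)² + (y − 104.3)² = 245.14²; (x − 61.6)² + (y + 68.1)² = 176.54²; (x − 92.9)² + (y − 55.9)² = 264.82².
Subtracting the Station 1 equation from the Station 2 and Station 3 equations removes the quadratic terms:
126.2 x − 344.8 y = 26478.68
188.8 x − 96.8 y = -9161.53
Solving the 2×2 system: x ≈ -108.2, y ≈ -116.4 km.
Check against Station 1 (with the unrounded x, y): √((x + 1.5)²+(y − 104.3)²) = 245.14 ≈ 245.14 km. ✓

x ≈ -108.2 km, y ≈ -116.4 km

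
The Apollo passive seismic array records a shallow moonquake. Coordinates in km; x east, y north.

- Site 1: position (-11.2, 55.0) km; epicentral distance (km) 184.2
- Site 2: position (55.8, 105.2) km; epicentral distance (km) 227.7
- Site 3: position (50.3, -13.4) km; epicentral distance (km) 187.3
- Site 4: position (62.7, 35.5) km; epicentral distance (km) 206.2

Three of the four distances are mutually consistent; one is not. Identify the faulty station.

Site 1

Solve using three stations at a time. Using Site 2, Site 3, Site 4 (subtract circle equations pairwise → linear system) gives (x, y) ≈ (-136.8, -16.0).
Distances from that point to each station vs reported:
  Site 1: calculated 144.3 vs reported 184.2 → residual 39.9 km
  Site 2: calculated 227.5 vs reported 227.7 → residual 0.2 km
  Site 3: calculated 187.1 vs reported 187.3 → residual 0.2 km
  Site 4: calculated 206.0 vs reported 206.2 → residual 0.2 km
Site 2, Site 3, Site 4 are mutually consistent (residuals ≈ 0); Site 1 is off by 39.9 km.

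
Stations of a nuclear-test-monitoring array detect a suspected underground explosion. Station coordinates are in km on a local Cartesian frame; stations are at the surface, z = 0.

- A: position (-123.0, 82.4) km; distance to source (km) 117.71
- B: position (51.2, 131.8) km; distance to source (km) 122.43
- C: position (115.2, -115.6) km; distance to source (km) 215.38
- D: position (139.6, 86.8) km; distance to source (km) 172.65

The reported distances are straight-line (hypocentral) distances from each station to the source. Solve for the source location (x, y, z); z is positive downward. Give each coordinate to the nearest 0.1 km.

x ≈ -21.4 km, y ≈ 44.5 km, depth ≈ 45.8 km

Each station gives a sphere (x−x_i)² + (y−y_i)² + z² = d_i² (stations at z=0).
Subtracting the A sphere from B and C: z² cancels, leaving linear equations in x and y:
348.4 x + 98.8 y = -3059.54
476.4 x − 396.0 y = -27817.26
Solving: x ≈ -21.401, y ≈ 44.500 km (keep extra digits for the depth step; rounded: -21.4, 44.5).
Then from the A sphere: z² = 117.71² − (x + 123.0)² − (y − 82.4)² with x = -21.401, y = 44.500, so z ≈ 45.792 ≈ 45.8 km.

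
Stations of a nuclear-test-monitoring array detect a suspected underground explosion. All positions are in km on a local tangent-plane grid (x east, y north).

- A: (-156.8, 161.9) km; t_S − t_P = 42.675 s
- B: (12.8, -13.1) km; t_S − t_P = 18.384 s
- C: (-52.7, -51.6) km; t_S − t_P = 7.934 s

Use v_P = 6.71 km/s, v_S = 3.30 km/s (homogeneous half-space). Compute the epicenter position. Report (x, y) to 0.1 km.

(-68.3, -100.7)

Distance from S−P lag: d = Δt · v_P v_S / (v_P − v_S) = Δt · (6.71·3.30)/(6.71−3.30) ≈ 6.4935·Δt.
So d_A = 277.11, d_B = 119.38, d_C = 51.52 km.
Circle about each station: (x + 156.8)² + (y − 161.9)² = 277.11²; (x − 12.8)² + (y + 13.1)² = 119.38²; (x + 52.7)² + (y + 51.6)² = 51.52².
Subtracting the A equation from the B and C equations removes the quadratic terms:
339.2 x − 350.0 y = 12075.97
208.2 x − 427.0 y = 28777.64
Solving the 2×2 system: x ≈ -68.3, y ≈ -100.7 km.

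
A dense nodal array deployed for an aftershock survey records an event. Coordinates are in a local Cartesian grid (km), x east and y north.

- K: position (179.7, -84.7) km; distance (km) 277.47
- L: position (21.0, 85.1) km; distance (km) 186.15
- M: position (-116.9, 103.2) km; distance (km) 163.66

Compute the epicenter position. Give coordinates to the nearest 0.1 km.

-96.6 km east, -59.2 km north

Circle about each station: (x − 179.7)² + (y + 84.7)² = 277.47²; (x − 21.0)² + (y − 85.1)² = 186.15²; (x + 116.9)² + (y − 103.2)² = 163.66².
Subtracting the K equation from the L and M equations removes the quadratic terms:
-317.4 x + 339.6 y = 10554.61
-593.2 x + 375.8 y = 35054.68
Solving the 2×2 system: x ≈ -96.6, y ≈ -59.2 km.
Check against K (with the unrounded x, y): √((x − 179.7)²+(y + 84.7)²) = 277.48 ≈ 277.47 km. ✓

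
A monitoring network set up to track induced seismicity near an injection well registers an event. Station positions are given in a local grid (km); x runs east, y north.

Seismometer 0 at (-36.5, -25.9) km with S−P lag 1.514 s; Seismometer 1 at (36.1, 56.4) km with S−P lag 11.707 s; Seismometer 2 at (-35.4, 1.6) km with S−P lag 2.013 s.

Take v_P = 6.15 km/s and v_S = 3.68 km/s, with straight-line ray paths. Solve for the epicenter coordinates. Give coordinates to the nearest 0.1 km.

x ≈ -44.4 km, y ≈ -14.5 km

Distance from S−P lag: d = Δt · v_P v_S / (v_P − v_S) = Δt · (6.15·3.68)/(6.15−3.68) ≈ 9.1628·Δt.
So d_Seismometer 0 = 13.87, d_Seismometer 1 = 107.27, d_Seismometer 2 = 18.44 km.
Circle about each station: (x + 36.5)² + (y + 25.9)² = 13.87²; (x − 36.1)² + (y − 56.4)² = 107.27²; (x + 35.4)² + (y − 1.6)² = 18.44².
Subtracting the Seismometer 0 equation from the Seismometer 1 and Seismometer 2 equations removes the quadratic terms:
145.2 x + 164.6 y = -8833.37
2.2 x + 55.0 y = -895.00
Solving the 2×2 system: x ≈ -44.4, y ≈ -14.5 km.
Check against Seismometer 0 (with the unrounded x, y): √((x + 36.5)²+(y + 25.9)²) = 13.87 ≈ 13.87 km. ✓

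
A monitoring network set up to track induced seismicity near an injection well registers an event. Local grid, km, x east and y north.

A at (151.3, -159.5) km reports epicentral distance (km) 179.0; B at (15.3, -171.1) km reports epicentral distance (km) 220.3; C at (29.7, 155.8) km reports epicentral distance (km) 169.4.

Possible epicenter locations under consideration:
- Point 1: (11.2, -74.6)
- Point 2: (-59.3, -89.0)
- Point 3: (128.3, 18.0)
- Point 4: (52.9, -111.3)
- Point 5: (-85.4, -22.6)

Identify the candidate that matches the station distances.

For each candidate, compare |candidate − station| to the reported distance:
Point 1: residuals A 15.2, B 123.7, C 61.7 → max 123.7 km
Point 2: residuals A 43.1, B 109.4, C 91.1 → max 109.4 km
Point 3: residuals A 0.0, B 0.0, C 0.0 → max 0.0 km
Point 4: residuals A 69.4, B 149.7, C 98.7 → max 149.7 km
Point 5: residuals A 94.4, B 40.9, C 42.9 → max 94.4 km
Only Point 3 has all residuals ≈ 0.

Point 3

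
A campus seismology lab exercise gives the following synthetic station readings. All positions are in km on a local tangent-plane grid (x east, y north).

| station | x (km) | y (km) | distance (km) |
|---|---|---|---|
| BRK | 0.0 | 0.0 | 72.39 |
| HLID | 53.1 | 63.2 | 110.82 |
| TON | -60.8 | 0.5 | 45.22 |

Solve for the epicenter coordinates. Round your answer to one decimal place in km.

Circle about each station: x² + y² = 72.39²; (x − 53.1)² + (y − 63.2)² = 110.82²; (x + 60.8)² + (y − 0.5)² = 45.22².
Subtracting the BRK equation from the HLID and TON equations removes the quadratic terms:
106.2 x + 126.4 y = -226.91
-121.6 x + 1.0 y = 6892.35
Solving the 2×2 system: x ≈ -56.3, y ≈ 45.5 km.

(-56.3, 45.5)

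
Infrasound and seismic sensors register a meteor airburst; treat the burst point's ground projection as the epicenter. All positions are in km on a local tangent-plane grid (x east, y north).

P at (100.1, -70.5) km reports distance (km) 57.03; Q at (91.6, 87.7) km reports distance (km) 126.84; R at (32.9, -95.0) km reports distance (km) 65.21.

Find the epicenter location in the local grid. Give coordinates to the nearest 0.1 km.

x ≈ 56.2 km, y ≈ -34.1 km

Circle about each station: (x − 100.1)² + (y + 70.5)² = 57.03²; (x − 91.6)² + (y − 87.7)² = 126.84²; (x − 32.9)² + (y + 95.0)² = 65.21².
Subtracting pairs of circle equations eliminates x²+y² and gives linear equations (the radical axes):
-17.0 x + 316.4 y = -11744.37
-134.4 x − 49.0 y = -5882.77
Solving the 2×2 system: x ≈ 56.2, y ≈ -34.1 km.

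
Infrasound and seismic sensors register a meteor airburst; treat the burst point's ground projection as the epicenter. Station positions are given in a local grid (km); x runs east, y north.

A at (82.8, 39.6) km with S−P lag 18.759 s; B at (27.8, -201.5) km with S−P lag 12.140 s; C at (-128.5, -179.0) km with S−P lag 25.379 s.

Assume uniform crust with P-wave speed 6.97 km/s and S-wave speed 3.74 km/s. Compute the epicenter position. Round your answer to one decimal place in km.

Distance from S−P lag: d = Δt · v_P v_S / (v_P − v_S) = Δt · (6.97·3.74)/(6.97−3.74) ≈ 8.0705·Δt.
So d_A = 151.40, d_B = 97.98, d_C = 204.82 km.
Circle about each station: (x − 82.8)² + (y − 39.6)² = 151.40²; (x − 27.8)² + (y + 201.5)² = 97.98²; (x + 128.5)² + (y + 179.0)² = 204.82².
Subtracting pairs of circle equations eliminates x²+y² and gives linear equations (the radical axes):
-110.0 x − 482.2 y = 46272.97
-422.6 x − 437.2 y = 21099.98
Solving the 2×2 system: x ≈ 64.6, y ≈ -110.7 km.

(64.6, -110.7)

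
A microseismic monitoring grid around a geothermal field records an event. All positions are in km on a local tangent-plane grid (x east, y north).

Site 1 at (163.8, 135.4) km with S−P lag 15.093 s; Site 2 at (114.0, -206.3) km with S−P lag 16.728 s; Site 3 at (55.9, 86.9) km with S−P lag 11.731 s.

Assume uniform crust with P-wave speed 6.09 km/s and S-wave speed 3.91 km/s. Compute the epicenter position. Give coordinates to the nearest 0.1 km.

x ≈ 120.6 km, y ≈ -23.7 km

Distance from S−P lag: d = Δt · v_P v_S / (v_P − v_S) = Δt · (6.09·3.91)/(6.09−3.91) ≈ 10.9229·Δt.
So d_Site 1 = 164.86, d_Site 2 = 182.72, d_Site 3 = 128.14 km.
Circle about each station: (x − 163.8)² + (y − 135.4)² = 164.86²; (x − 114.0)² + (y + 206.3)² = 182.72²; (x − 55.9)² + (y − 86.9)² = 128.14².
Subtracting the Site 1 equation from the Site 2 and Site 3 equations removes the quadratic terms:
-99.6 x − 683.4 y = 4184.31
-215.8 x − 97.0 y = -23728.22
Solving the 2×2 system: x ≈ 120.6, y ≈ -23.7 km.
Check against Site 1 (with the unrounded x, y): √((x − 163.8)²+(y − 135.4)²) = 164.86 ≈ 164.86 km. ✓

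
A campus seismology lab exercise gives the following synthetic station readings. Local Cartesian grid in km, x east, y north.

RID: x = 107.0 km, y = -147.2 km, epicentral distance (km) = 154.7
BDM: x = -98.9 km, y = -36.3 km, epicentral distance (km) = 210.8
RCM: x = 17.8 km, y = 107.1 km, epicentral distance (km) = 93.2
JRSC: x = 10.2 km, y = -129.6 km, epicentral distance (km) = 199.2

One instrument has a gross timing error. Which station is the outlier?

Solve using three stations at a time. Using BDM, RCM, JRSC (subtract circle equations pairwise → linear system) gives (x, y) ≈ (92.6, 51.7).
Distances from that point to each station vs reported:
  RID: calculated 199.4 vs reported 154.7 → residual 44.7 km
  BDM: calculated 210.7 vs reported 210.8 → residual 0.1 km
  RCM: calculated 93.1 vs reported 93.2 → residual 0.1 km
  JRSC: calculated 199.1 vs reported 199.2 → residual 0.1 km
BDM, RCM, JRSC are mutually consistent (residuals ≈ 0); RID is off by 44.7 km.

RID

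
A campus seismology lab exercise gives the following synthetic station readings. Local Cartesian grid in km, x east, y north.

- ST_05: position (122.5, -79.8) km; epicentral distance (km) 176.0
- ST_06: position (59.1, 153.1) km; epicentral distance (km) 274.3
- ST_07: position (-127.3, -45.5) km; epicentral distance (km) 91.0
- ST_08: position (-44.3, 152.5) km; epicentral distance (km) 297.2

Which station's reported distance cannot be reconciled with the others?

Solve using three stations at a time. Using ST_05, ST_06, ST_07 (subtract circle equations pairwise → linear system) gives (x, y) ≈ (-52.6, -97.4).
Distances from that point to each station vs reported:
  ST_05: calculated 176.0 vs reported 176.0 → residual 0.0 km
  ST_06: calculated 274.3 vs reported 274.3 → residual 0.0 km
  ST_07: calculated 91.0 vs reported 91.0 → residual 0.0 km
  ST_08: calculated 250.1 vs reported 297.2 → residual 47.1 km
ST_05, ST_06, ST_07 are mutually consistent (residuals ≈ 0); ST_08 is off by 47.1 km.

ST_08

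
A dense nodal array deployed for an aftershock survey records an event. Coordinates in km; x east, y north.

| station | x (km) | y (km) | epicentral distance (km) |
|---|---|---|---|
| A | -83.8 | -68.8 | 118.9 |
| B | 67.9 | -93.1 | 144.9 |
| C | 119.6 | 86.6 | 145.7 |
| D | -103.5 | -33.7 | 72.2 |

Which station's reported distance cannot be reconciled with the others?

Solve using three stations at a time. Using A, B, C (subtract circle equations pairwise → linear system) gives (x, y) ≈ (-13.3, 26.9).
Distances from that point to each station vs reported:
  A: calculated 118.9 vs reported 118.9 → residual 0.0 km
  B: calculated 144.9 vs reported 144.9 → residual 0.0 km
  C: calculated 145.7 vs reported 145.7 → residual 0.0 km
  D: calculated 108.7 vs reported 72.2 → residual 36.5 km
A, B, C are mutually consistent (residuals ≈ 0); D is off by 36.5 km.

D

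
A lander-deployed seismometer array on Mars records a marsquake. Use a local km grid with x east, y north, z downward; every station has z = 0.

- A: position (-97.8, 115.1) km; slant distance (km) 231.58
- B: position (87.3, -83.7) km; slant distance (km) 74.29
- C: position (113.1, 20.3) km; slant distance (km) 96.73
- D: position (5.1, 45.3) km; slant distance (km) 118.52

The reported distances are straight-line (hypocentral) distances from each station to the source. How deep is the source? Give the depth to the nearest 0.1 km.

Each station gives a sphere (x−x_i)² + (y−y_i)² + z² = d_i² (stations at z=0).
Subtracting the A sphere from B and C: z² cancels, leaving linear equations in x and y:
370.2 x − 397.6 y = 39924.42
421.8 x − 189.6 y = 34663.45
Solving: x ≈ 63.707, y ≈ -41.097 km (keep extra digits for the depth step; rounded: 63.7, -41.1).
Then from the A sphere: z² = 231.58² − (x + 97.8)² − (y − 115.1)² with x = 63.707, y = -41.097, so z ≈ 56.101 ≈ 56.1 km.

z ≈ 56.1 km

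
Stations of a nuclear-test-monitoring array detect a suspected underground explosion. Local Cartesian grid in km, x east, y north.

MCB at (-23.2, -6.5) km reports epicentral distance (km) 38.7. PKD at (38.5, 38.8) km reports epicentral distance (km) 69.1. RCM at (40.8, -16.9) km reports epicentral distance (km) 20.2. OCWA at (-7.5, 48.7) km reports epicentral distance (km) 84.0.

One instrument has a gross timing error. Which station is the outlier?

Solve using three stations at a time. Using PKD, RCM, OCWA (subtract circle equations pairwise → linear system) gives (x, y) ≈ (24.7, -28.9).
Distances from that point to each station vs reported:
  MCB: calculated 52.8 vs reported 38.7 → residual 14.1 km
  PKD: calculated 69.1 vs reported 69.1 → residual 0.0 km
  RCM: calculated 20.1 vs reported 20.2 → residual 0.1 km
  OCWA: calculated 84.0 vs reported 84.0 → residual 0.0 km
PKD, RCM, OCWA are mutually consistent (residuals ≈ 0); MCB is off by 14.1 km.

MCB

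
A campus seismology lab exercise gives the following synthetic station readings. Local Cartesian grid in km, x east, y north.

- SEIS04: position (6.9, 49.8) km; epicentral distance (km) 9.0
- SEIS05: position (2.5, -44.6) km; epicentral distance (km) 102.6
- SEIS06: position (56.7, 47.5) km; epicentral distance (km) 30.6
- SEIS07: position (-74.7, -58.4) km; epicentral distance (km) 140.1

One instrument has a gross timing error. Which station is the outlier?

SEIS06

Solve using three stations at a time. Using SEIS04, SEIS05, SEIS07 (subtract circle equations pairwise → linear system) gives (x, y) ≈ (3.3, 58.0).
Distances from that point to each station vs reported:
  SEIS04: calculated 9.0 vs reported 9.0 → residual 0.0 km
  SEIS05: calculated 102.6 vs reported 102.6 → residual 0.0 km
  SEIS06: calculated 54.4 vs reported 30.6 → residual 23.8 km
  SEIS07: calculated 140.1 vs reported 140.1 → residual 0.0 km
SEIS04, SEIS05, SEIS07 are mutually consistent (residuals ≈ 0); SEIS06 is off by 23.8 km.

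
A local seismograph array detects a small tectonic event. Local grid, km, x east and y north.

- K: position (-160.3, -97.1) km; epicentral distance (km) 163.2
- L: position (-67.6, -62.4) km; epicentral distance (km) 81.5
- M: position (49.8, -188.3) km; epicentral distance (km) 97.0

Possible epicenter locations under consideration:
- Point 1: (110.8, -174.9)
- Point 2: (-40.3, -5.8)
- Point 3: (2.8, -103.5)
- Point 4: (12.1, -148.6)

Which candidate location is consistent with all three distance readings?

For each candidate, compare |candidate − station| to the reported distance:
Point 1: residuals K 118.8, L 129.4, M 34.5 → max 129.4 km
Point 2: residuals K 12.4, L 18.7, M 106.5 → max 106.5 km
Point 3: residuals K 0.0, L 0.0, M 0.0 → max 0.0 km
Point 4: residuals K 16.7, L 35.9, M 42.3 → max 42.3 km
Only Point 3 has all residuals ≈ 0.

Point 3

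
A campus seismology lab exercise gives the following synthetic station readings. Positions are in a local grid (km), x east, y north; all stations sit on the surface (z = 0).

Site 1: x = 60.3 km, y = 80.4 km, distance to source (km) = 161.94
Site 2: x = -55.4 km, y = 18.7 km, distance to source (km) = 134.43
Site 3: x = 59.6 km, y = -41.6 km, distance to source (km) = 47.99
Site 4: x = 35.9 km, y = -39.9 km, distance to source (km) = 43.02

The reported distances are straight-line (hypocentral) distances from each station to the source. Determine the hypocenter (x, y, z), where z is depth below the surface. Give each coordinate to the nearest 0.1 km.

x ≈ 35.5 km, y ≈ -78.5 km, depth ≈ 19.0 km

Each station gives a sphere (x−x_i)² + (y−y_i)² + z² = d_i² (stations at z=0).
Subtracting the Site 1 sphere from Site 2 and Site 3: z² cancels, leaving linear equations in x and y:
-231.4 x − 123.4 y = 1471.74
-1.4 x − 244.0 y = 19103.99
Solving: x ≈ 35.501, y ≈ -78.499 km (keep extra digits for the depth step; rounded: 35.5, -78.5).
Then from the Site 1 sphere: z² = 161.94² − (x − 60.3)² − (y − 80.4)² with x = 35.501, y = -78.499, so z ≈ 18.992 ≈ 19.0 km.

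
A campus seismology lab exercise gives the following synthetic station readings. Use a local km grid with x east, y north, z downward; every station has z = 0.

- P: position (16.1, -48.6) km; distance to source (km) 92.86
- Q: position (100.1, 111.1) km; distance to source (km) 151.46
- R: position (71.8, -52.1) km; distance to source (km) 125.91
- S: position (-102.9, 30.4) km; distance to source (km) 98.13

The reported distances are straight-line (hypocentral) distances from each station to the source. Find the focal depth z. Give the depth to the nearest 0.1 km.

Each station gives a sphere (x−x_i)² + (y−y_i)² + z² = d_i² (stations at z=0).
Subtracting the P sphere from Q and R: z² cancels, leaving linear equations in x and y:
168.0 x + 319.4 y = 5424.90
111.4 x − 7.0 y = -1981.87
Solving: x ≈ -16.188, y ≈ 25.499 km (keep extra digits for the depth step; rounded: -16.2, 25.5).
Then from the P sphere: z² = 92.86² − (x − 16.1)² − (y + 48.6)² with x = -16.188, y = 25.499, so z ≈ 45.714 ≈ 45.7 km.

z ≈ 45.7 km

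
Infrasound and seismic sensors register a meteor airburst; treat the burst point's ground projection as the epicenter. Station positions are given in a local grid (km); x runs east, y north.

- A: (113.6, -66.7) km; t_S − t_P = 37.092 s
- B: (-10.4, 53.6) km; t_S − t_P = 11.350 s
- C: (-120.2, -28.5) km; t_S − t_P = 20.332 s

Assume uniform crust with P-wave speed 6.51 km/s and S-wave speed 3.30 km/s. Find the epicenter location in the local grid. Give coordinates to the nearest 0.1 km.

x ≈ -71.6 km, y ≈ 98.6 km

Distance from S−P lag: d = Δt · v_P v_S / (v_P − v_S) = Δt · (6.51·3.30)/(6.51−3.30) ≈ 6.6925·Δt.
So d_A = 248.24, d_B = 75.96, d_C = 136.07 km.
Circle about each station: (x − 113.6)² + (y + 66.7)² = 248.24²; (x + 10.4)² + (y − 53.6)² = 75.96²; (x + 120.2)² + (y + 28.5)² = 136.07².
Subtracting the A equation from the B and C equations removes the quadratic terms:
-248.0 x + 240.6 y = 41480.45
-467.6 x + 76.4 y = 41014.49
Solving the 2×2 system: x ≈ -71.6, y ≈ 98.6 km.
Check against A (with the unrounded x, y): √((x − 113.6)²+(y + 66.7)²) = 248.24 ≈ 248.24 km. ✓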